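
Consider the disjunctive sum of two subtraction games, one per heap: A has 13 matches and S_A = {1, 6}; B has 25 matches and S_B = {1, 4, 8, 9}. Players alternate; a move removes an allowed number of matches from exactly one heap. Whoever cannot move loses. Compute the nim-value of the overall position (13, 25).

3

Heap A, S = {1, 6}:
G(0) = 0
G(1) = mex{0} = 1
G(2) = mex{1} = 0
G(3) = mex{0} = 1
G(4) = mex{1} = 0
G(5) = mex{0} = 1
G(6) = mex{1,0} = 2
G(7) = mex{2,1} = 0
G(8) = mex{0,0} = 1
G(9) = mex{1,1} = 0
G(10) = mex{0,0} = 1
G(11) = mex{1,1} = 0
G(12) = mex{0,2} = 1
G(13) = mex{1,0} = 2
G_A(13) = 2.
Heap B, S = {1, 4, 8, 9}:
G(0) = 0
G(1) = mex{0} = 1
G(2) = mex{1} = 0
G(3) = mex{0} = 1
G(4) = mex{1,0} = 2
G(5) = mex{2,1} = 0
G(6) = mex{0,0} = 1
G(7) = mex{1,1} = 0
G(8) = mex{0,2,0} = 1
G(9) = mex{1,0,1,0} = 2
G(10) = mex{2,1,0,1} = 3
G(11) = mex{3,0,1,0} = 2
G(12) = mex{2,1,2,1} = 0
G(13) = mex{0,2,0,2} = 1
G(14) = mex{1,3,1,0} = 2
G(15) = mex{2,2,0,1} = 3
G(16) = mex{3,0,1,0} = 2
G(17) = mex{2,1,2,1} = 0
G(18) = mex{0,2,3,2} = 1
G(19) = mex{1,3,2,3} = 0
G(20) = mex{0,2,0,2} = 1
G(21) = mex{1,0,1,0} = 2
G(22) = mex{2,1,2,1} = 0
G(23) = mex{0,0,3,2} = 1
G(24) = mex{1,1,2,3} = 0
G(25) = mex{0,2,0,2} = 1
G_B(25) = 1.
Combined Grundy value = 2 ⊕ 1 = 3.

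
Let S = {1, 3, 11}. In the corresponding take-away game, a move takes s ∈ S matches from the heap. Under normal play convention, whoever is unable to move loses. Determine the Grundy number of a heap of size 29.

1

G(0) = 0
G(1) = mex{0} = 1
G(2) = mex{1} = 0
G(3) = mex{0,0} = 1
G(4) = mex{1,1} = 0
G(5) = mex{0,0} = 1
G(6) = mex{1,1} = 0
G(7) = mex{0,0} = 1
G(8) = mex{1,1} = 0
G(9) = mex{0,0} = 1
G(10) = mex{1,1} = 0
G(11) = mex{0,0,0} = 1
G(12) = mex{1,1,1} = 0
G(13) = mex{0,0,0} = 1
G(14) = mex{1,1,1} = 0
G(15) = mex{0,0,0} = 1
G(16) = mex{1,1,1} = 0
G(17) = mex{0,0,0} = 1
G(18) = mex{1,1,1} = 0
G(19) = mex{0,0,0} = 1
G(20) = mex{1,1,1} = 0
G(21) = mex{0,0,0} = 1
G(22) = mex{1,1,1} = 0
G(23) = mex{0,0,0} = 1
G(24) = mex{1,1,1} = 0
G(25) = mex{0,0,0} = 1
G(26) = mex{1,1,1} = 0
G(27) = mex{0,0,0} = 1
G(28) = mex{1,1,1} = 0
G(29) = mex{0,0,0} = 1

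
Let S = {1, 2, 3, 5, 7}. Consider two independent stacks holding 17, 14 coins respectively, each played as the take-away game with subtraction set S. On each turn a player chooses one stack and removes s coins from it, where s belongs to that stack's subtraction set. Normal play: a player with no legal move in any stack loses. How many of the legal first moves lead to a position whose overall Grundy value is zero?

4

All stacks use S = {1, 2, 3, 5, 7}:
G(0) = 0
G(1) = mex{0} = 1
G(2) = mex{1,0} = 2
G(3) = mex{2,1,0} = 3
G(4) = mex{3,2,1} = 0
G(5) = mex{0,3,2,0} = 1
G(6) = mex{1,0,3,1} = 2
G(7) = mex{2,1,0,2,0} = 3
G(8) = mex{3,2,1,3,1} = 0
G(9) = mex{0,3,2,0,2} = 1
G(10) = mex{1,0,3,1,3} = 2
G(11) = mex{2,1,0,2,0} = 3
G(12) = mex{3,2,1,3,1} = 0
G(13) = mex{0,3,2,0,2} = 1
G(14) = mex{1,0,3,1,3} = 2
G(15) = mex{2,1,0,2,0} = 3
G(16) = mex{3,2,1,3,1} = 0
G(17) = mex{0,3,2,0,2} = 1
Stack A: G(17) = 1.
Stack B: G(14) = 2.
Combined Grundy value = 1 ⊕ 2 = 3.
A winning move leaves total XOR = 0, i.e. changes one component's Grundy value g to g ⊕ X where X is the current total.
Stack A: need g' = 1⊕3 = 2. Options: 17−1→G=0, 17−2→G=3, 17−3→G=2, 17−5→G=0, 17−7→G=2. Hits: 2.
Stack B: need g' = 2⊕3 = 1. Options: 14−1→G=1, 14−2→G=0, 14−3→G=3, 14−5→G=1, 14−7→G=3. Hits: 2.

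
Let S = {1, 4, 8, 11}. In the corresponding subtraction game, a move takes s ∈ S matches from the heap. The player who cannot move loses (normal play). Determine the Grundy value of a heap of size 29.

0

n :  0  1  2  3  4  5  6  7  8  9 10 11 12 13 14 15 16 17 18 19 20 21 22 23 24 25 26 27 28 29
G :  0  1  0  1  2  0  1  0  1  2  3  2  0  1  0  1  2  0  1  0  1  2  3  2  0  1  0  1  2  0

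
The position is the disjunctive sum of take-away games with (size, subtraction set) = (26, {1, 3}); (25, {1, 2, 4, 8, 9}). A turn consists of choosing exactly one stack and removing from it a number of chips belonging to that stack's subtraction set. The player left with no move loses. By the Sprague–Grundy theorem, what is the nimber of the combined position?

Stack A, S = {1, 3}:
G(0) = 0
G(1) = mex{0} = 1
G(2) = mex{1} = 0
G(3) = mex{0,0} = 1
G(4) = mex{1,1} = 0
G(5) = mex{0,0} = 1
G(6) = mex{1,1} = 0
G(7) = mex{0,0} = 1
G(8) = mex{1,1} = 0
G(9) = mex{0,0} = 1
G(10) = mex{1,1} = 0
G(11) = mex{0,0} = 1
G(12) = mex{1,1} = 0
G(13) = mex{0,0} = 1
G(14) = mex{1,1} = 0
G(15) = mex{0,0} = 1
G(16) = mex{1,1} = 0
G(17) = mex{0,0} = 1
G(18) = mex{1,1} = 0
G(19) = mex{0,0} = 1
G(20) = mex{1,1} = 0
G(21) = mex{0,0} = 1
G(22) = mex{1,1} = 0
G(23) = mex{0,0} = 1
G(24) = mex{1,1} = 0
G(25) = mex{0,0} = 1
G(26) = mex{1,1} = 0
G_A(26) = 0.
Stack B, S = {1, 2, 4, 8, 9}:
n :  0  1  2  3  4  5  6  7  8  9 10 11 12 13 14 15 16 17 18 19 20 21 22 23 24 25
G :  0  1  2  0  1  2  0  1  2  3  4  5  3  0  1  2  0  1  2  0  1  2  3  4  5  3
G_B(25) = 3.
Combined Grundy value = 0 ⊕ 3 = 3.

3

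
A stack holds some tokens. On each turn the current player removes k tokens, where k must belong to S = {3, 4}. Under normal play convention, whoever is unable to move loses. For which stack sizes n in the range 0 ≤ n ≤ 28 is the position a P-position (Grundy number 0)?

G(0) = 0
G(1) = mex{} = 0
G(2) = mex{} = 0
G(3) = mex{0} = 1
G(4) = mex{0,0} = 1
G(5) = mex{0,0} = 1
G(6) = mex{1,0} = 2
G(7) = mex{1,1} = 0
G(8) = mex{1,1} = 0
G(9) = mex{2,1} = 0
G(10) = mex{0,2} = 1
G(11) = mex{0,0} = 1
G(12) = mex{0,0} = 1
G(13) = mex{1,0} = 2
G(14) = mex{1,1} = 0
G(15) = mex{1,1} = 0
G(16) = mex{2,1} = 0
G(17) = mex{0,2} = 1
G(18) = mex{0,0} = 1
G(19) = mex{0,0} = 1
G(20) = mex{1,0} = 2
G(21) = mex{1,1} = 0
G(22) = mex{1,1} = 0
G(23) = mex{2,1} = 0
G(24) = mex{0,2} = 1
G(25) = mex{0,0} = 1
G(26) = mex{0,0} = 1
G(27) = mex{1,0} = 2
G(28) = mex{1,1} = 0
P-positions are exactly the n with G(n) = 0.

0, 1, 2, 7, 8, 9, 14, 15, 16, 21, 22, 23, 28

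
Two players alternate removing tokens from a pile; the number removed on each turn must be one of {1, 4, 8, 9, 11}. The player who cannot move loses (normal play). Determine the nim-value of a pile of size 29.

0

n :  0  1  2  3  4  5  6  7  8  9 10 11 12 13 14 15 16 17 18 19 20 21 22 23 24 25 26 27 28 29
G :  0  1  0  1  2  0  1  0  1  2  3  2  0  1  2  3  2  0  1  0  1  2  0  1  0  1  2  3  2  0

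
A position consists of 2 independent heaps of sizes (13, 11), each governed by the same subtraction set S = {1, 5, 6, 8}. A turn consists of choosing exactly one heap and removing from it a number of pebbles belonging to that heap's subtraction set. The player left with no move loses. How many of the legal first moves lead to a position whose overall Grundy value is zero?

0

All heaps use S = {1, 5, 6, 8}:
n :  0  1  2  3  4  5  6  7  8  9 10 11 12 13
G :  0  1  0  1  0  1  2  3  2  3  2  0  1  0
Heap A: G(13) = 0.
Heap B: G(11) = 0.
Combined Grundy value = 0 ⊕ 0 = 0.
A winning move leaves total XOR = 0, i.e. changes one component's Grundy value g to g ⊕ X where X is the current total.
Heap A: target g' = 0⊕0 = 0, but every legal move changes the Grundy value (mex property), so 0 moves.
Heap B: target g' = 0⊕0 = 0, but every legal move changes the Grundy value (mex property), so 0 moves.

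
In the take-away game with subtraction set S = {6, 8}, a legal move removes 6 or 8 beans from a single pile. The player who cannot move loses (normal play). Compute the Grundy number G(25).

n :  0  1  2  3  4  5  6  7  8  9 10 11 12 13 14 15 16 17 18 19 20 21 22 23 24 25
G :  0  0  0  0  0  0  1  1  1  1  1  1  2  2  0  0  0  0  0  0  1  1  1  1  1  1

1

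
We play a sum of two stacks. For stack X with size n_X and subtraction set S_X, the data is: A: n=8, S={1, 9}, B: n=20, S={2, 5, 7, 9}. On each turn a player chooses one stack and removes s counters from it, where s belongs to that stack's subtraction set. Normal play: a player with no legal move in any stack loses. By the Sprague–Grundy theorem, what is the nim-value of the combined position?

Stack A, S = {1, 9}:
n : 0 1 2 3 4 5 6 7 8
G : 0 1 0 1 0 1 0 1 0
G_A(8) = 0.
Stack B, S = {2, 5, 7, 9}:
n :  0  1  2  3  4  5  6  7  8  9 10 11 12 13 14 15 16 17 18 19 20
G :  0  0  1  1  0  2  1  3  2  2  3  3  0  4  1  0  0  1  1  2  2
G_B(20) = 2.
Combined Grundy value = 0 ⊕ 2 = 2.

2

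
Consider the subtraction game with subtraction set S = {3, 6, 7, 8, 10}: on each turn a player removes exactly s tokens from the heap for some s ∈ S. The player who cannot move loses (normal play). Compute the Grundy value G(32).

2

G(0) = 0
G(1) = mex{} = 0
G(2) = mex{} = 0
G(3) = mex{0} = 1
G(4) = mex{0} = 1
G(5) = mex{0} = 1
G(6) = mex{1,0} = 2
G(7) = mex{1,0,0} = 2
G(8) = mex{1,0,0,0} = 2
G(9) = mex{2,1,0,0} = 3
G(10) = mex{2,1,1,0,0} = 3
G(11) = mex{2,1,1,1,0} = 3
G(12) = mex{3,2,1,1,0} = 4
G(13) = mex{3,2,2,1,1} = 0
G(14) = mex{3,2,2,2,1} = 0
G(15) = mex{4,3,2,2,1} = 0
G(16) = mex{0,3,3,2,2} = 1
G(17) = mex{0,3,3,3,2} = 1
G(18) = mex{0,4,3,3,2} = 1
G(19) = mex{1,0,4,3,3} = 2
G(20) = mex{1,0,0,4,3} = 2
G(21) = mex{1,0,0,0,3} = 2
G(22) = mex{2,1,0,0,4} = 3
G(23) = mex{2,1,1,0,0} = 3
G(24) = mex{2,1,1,1,0} = 3
G(25) = mex{3,2,1,1,0} = 4
G(26) = mex{3,2,2,1,1} = 0
G(27) = mex{3,2,2,2,1} = 0
G(28) = mex{4,3,2,2,1} = 0
G(29) = mex{0,3,3,2,2} = 1
G(30) = mex{0,3,3,3,2} = 1
G(31) = mex{0,4,3,3,2} = 1
G(32) = mex{1,0,4,3,3} = 2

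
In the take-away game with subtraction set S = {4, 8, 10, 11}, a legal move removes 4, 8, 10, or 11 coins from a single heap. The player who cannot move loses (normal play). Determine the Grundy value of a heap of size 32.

n :  0  1  2  3  4  5  6  7  8  9 10 11 12 13 14 15 16 17 18 19 20 21 22 23 24 25 26 27 28 29 30 31 32
G :  0  0  0  0  1  1  1  1  2  2  2  2  3  3  3  0  0  0  0  1  1  1  1  2  2  2  2  3  3  3  0  0  0

0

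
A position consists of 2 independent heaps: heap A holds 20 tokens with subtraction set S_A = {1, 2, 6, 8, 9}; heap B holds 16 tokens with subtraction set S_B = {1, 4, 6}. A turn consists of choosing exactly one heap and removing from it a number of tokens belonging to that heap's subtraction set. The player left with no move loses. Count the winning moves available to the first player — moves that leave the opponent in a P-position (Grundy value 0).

Heap A, S = {1, 2, 6, 8, 9}:
G(0) = 0
G(1) = mex{0} = 1
G(2) = mex{1,0} = 2
G(3) = mex{2,1} = 0
G(4) = mex{0,2} = 1
G(5) = mex{1,0} = 2
G(6) = mex{2,1,0} = 3
G(7) = mex{3,2,1} = 0
G(8) = mex{0,3,2,0} = 1
G(9) = mex{1,0,0,1,0} = 2
G(10) = mex{2,1,1,2,1} = 0
G(11) = mex{0,2,2,0,2} = 1
G(12) = mex{1,0,3,1,0} = 2
G(13) = mex{2,1,0,2,1} = 3
G(14) = mex{3,2,1,3,2} = 0
G(15) = mex{0,3,2,0,3} = 1
G(16) = mex{1,0,0,1,0} = 2
G(17) = mex{2,1,1,2,1} = 0
G(18) = mex{0,2,2,0,2} = 1
G(19) = mex{1,0,3,1,0} = 2
G(20) = mex{2,1,0,2,1} = 3
G_A(20) = 3.
Heap B, S = {1, 4, 6}:
G(0) = 0
G(1) = mex{0} = 1
G(2) = mex{1} = 0
G(3) = mex{0} = 1
G(4) = mex{1,0} = 2
G(5) = mex{2,1} = 0
G(6) = mex{0,0,0} = 1
G(7) = mex{1,1,1} = 0
G(8) = mex{0,2,0} = 1
G(9) = mex{1,0,1} = 2
G(10) = mex{2,1,2} = 0
G(11) = mex{0,0,0} = 1
G(12) = mex{1,1,1} = 0
G(13) = mex{0,2,0} = 1
G(14) = mex{1,0,1} = 2
G(15) = mex{2,1,2} = 0
G(16) = mex{0,0,0} = 1
G_B(16) = 1.
Combined Grundy value = 3 ⊕ 1 = 2.
A winning move leaves total XOR = 0, i.e. changes one component's Grundy value g to g ⊕ X where X is the current total.
Heap A: need g' = 3⊕2 = 1. Options: 20−1→G=2, 20−2→G=1, 20−6→G=0, 20−8→G=2, 20−9→G=1. Hits: 2.
Heap B: need g' = 1⊕2 = 3. Options: 16−1→G=0, 16−4→G=0, 16−6→G=0. Hits: 0.

2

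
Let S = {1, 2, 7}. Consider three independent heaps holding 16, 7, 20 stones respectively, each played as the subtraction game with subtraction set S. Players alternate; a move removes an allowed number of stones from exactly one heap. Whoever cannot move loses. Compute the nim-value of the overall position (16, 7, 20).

All heaps use S = {1, 2, 7}:
n :  0  1  2  3  4  5  6  7  8  9 10 11 12 13 14 15 16 17 18 19 20
G :  0  1  2  0  1  2  0  1  2  0  1  2  0  1  2  0  1  2  0  1  2
Heap A: G(16) = 1.
Heap B: G(7) = 1.
Heap C: G(20) = 2.
Combined Grundy value = 1 ⊕ 1 ⊕ 2 = 2.

2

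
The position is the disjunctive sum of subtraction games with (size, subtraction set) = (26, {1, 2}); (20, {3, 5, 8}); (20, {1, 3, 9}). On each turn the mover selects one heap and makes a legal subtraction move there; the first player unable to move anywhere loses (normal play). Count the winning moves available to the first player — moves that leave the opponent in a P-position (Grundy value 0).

4

Heap A, S = {1, 2}:
G(0) = 0
G(1) = mex{0} = 1
G(2) = mex{1,0} = 2
G(3) = mex{2,1} = 0
G(4) = mex{0,2} = 1
G(5) = mex{1,0} = 2
G(6) = mex{2,1} = 0
G(7) = mex{0,2} = 1
G(8) = mex{1,0} = 2
G(9) = mex{2,1} = 0
G(10) = mex{0,2} = 1
G(11) = mex{1,0} = 2
G(12) = mex{2,1} = 0
G(13) = mex{0,2} = 1
G(14) = mex{1,0} = 2
G(15) = mex{2,1} = 0
G(16) = mex{0,2} = 1
G(17) = mex{1,0} = 2
G(18) = mex{2,1} = 0
G(19) = mex{0,2} = 1
G(20) = mex{1,0} = 2
G(21) = mex{2,1} = 0
G(22) = mex{0,2} = 1
G(23) = mex{1,0} = 2
G(24) = mex{2,1} = 0
G(25) = mex{0,2} = 1
G(26) = mex{1,0} = 2
G_A(26) = 2.
Heap B, S = {3, 5, 8}:
G(0) = 0
G(1) = mex{} = 0
G(2) = mex{} = 0
G(3) = mex{0} = 1
G(4) = mex{0} = 1
G(5) = mex{0,0} = 1
G(6) = mex{1,0} = 2
G(7) = mex{1,0} = 2
G(8) = mex{1,1,0} = 2
G(9) = mex{2,1,0} = 3
G(10) = mex{2,1,0} = 3
G(11) = mex{2,2,1} = 0
G(12) = mex{3,2,1} = 0
G(13) = mex{3,2,1} = 0
G(14) = mex{0,3,2} = 1
G(15) = mex{0,3,2} = 1
G(16) = mex{0,0,2} = 1
G(17) = mex{1,0,3} = 2
G(18) = mex{1,0,3} = 2
G(19) = mex{1,1,0} = 2
G(20) = mex{2,1,0} = 3
G_B(20) = 3.
Heap C, S = {1, 3, 9}:
n :  0  1  2  3  4  5  6  7  8  9 10 11 12 13 14 15 16 17 18 19 20
G :  0  1  0  1  0  1  0  1  0  1  0  1  0  1  0  1  0  1  0  1  0
G_C(20) = 0.
Combined Grundy value = 2 ⊕ 3 ⊕ 0 = 1.
A winning move leaves total XOR = 0, i.e. changes one component's Grundy value g to g ⊕ X where X is the current total.
Heap A: need g' = 2⊕1 = 3. Options: 26−1→G=1, 26−2→G=0. Hits: 0.
Heap B: need g' = 3⊕1 = 2. Options: 20−3→G=2, 20−5→G=1, 20−8→G=0. Hits: 1.
Heap C: need g' = 0⊕1 = 1. Options: 20−1→G=1, 20−3→G=1, 20−9→G=1. Hits: 3.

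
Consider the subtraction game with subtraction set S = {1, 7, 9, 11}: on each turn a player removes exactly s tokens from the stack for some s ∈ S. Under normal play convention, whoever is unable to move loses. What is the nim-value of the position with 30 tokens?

n :  0  1  2  3  4  5  6  7  8  9 10 11 12 13 14 15 16 17 18 19 20 21 22 23 24 25 26 27 28 29 30
G :  0  1  0  1  0  1  0  1  0  1  0  1  0  1  0  1  0  1  0  1  0  1  0  1  0  1  0  1  0  1  0

0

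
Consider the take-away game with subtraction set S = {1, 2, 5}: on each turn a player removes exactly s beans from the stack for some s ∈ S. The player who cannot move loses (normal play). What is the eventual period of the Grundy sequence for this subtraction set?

n :  0  1  2  3  4  5  6  7  8  9 10 11 12 13 14
G :  0  1  2  0  1  2  0  1  2  0  1  2  0  1  2
G(n+3) = G(n) holds for n = 0,…,4 (a full window of length max(S) = 5), so the sequence is purely periodic with period 3.

3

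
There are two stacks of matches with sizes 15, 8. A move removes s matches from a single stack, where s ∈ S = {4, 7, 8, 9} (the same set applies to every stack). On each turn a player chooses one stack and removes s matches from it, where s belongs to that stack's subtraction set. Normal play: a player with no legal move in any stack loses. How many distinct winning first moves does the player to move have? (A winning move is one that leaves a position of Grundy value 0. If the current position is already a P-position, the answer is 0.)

4

All stacks use S = {4, 7, 8, 9}:
G(0) = 0
G(1) = mex{} = 0
G(2) = mex{} = 0
G(3) = mex{} = 0
G(4) = mex{0} = 1
G(5) = mex{0} = 1
G(6) = mex{0} = 1
G(7) = mex{0,0} = 1
G(8) = mex{1,0,0} = 2
G(9) = mex{1,0,0,0} = 2
G(10) = mex{1,0,0,0} = 2
G(11) = mex{1,1,0,0} = 2
G(12) = mex{2,1,1,0} = 3
G(13) = mex{2,1,1,1} = 0
G(14) = mex{2,1,1,1} = 0
G(15) = mex{2,2,1,1} = 0
Stack A: G(15) = 0.
Stack B: G(8) = 2.
Combined Grundy value = 0 ⊕ 2 = 2.
A winning move leaves total XOR = 0, i.e. changes one component's Grundy value g to g ⊕ X where X is the current total.
Stack A: need g' = 0⊕2 = 2. Options: 15−4→G=2, 15−7→G=2, 15−8→G=1, 15−9→G=1. Hits: 2.
Stack B: need g' = 2⊕2 = 0. Options: 8−4→G=1, 8−7→G=0, 8−8→G=0. Hits: 2.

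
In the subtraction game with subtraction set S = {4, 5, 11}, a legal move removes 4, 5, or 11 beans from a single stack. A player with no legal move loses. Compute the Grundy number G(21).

G(0) = 0
G(1) = mex{} = 0
G(2) = mex{} = 0
G(3) = mex{} = 0
G(4) = mex{0} = 1
G(5) = mex{0,0} = 1
G(6) = mex{0,0} = 1
G(7) = mex{0,0} = 1
G(8) = mex{1,0} = 2
G(9) = mex{1,1} = 0
G(10) = mex{1,1} = 0
G(11) = mex{1,1,0} = 2
G(12) = mex{2,1,0} = 3
G(13) = mex{0,2,0} = 1
G(14) = mex{0,0,0} = 1
G(15) = mex{2,0,1} = 3
G(16) = mex{3,2,1} = 0
G(17) = mex{1,3,1} = 0
G(18) = mex{1,1,1} = 0
G(19) = mex{3,1,2} = 0
G(20) = mex{0,3,0} = 1
G(21) = mex{0,0,0} = 1

1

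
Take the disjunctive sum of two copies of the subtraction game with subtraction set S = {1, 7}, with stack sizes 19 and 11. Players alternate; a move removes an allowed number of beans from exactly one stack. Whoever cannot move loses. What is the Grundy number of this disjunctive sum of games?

All stacks use S = {1, 7}:
G(0) = 0
G(1) = mex{0} = 1
G(2) = mex{1} = 0
G(3) = mex{0} = 1
G(4) = mex{1} = 0
G(5) = mex{0} = 1
G(6) = mex{1} = 0
G(7) = mex{0,0} = 1
G(8) = mex{1,1} = 0
G(9) = mex{0,0} = 1
G(10) = mex{1,1} = 0
G(11) = mex{0,0} = 1
G(12) = mex{1,1} = 0
G(13) = mex{0,0} = 1
G(14) = mex{1,1} = 0
G(15) = mex{0,0} = 1
G(16) = mex{1,1} = 0
G(17) = mex{0,0} = 1
G(18) = mex{1,1} = 0
G(19) = mex{0,0} = 1
Stack A: G(19) = 1.
Stack B: G(11) = 1.
Combined Grundy value = 1 ⊕ 1 = 0.

0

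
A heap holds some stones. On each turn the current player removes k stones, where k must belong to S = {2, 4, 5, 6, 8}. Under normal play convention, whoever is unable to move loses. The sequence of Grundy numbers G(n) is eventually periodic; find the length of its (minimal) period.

10

n :  0  1  2  3  4  5  6  7  8  9 10 11 12 13 14 15 16 17 18 19 20 21
G :  0  0  1  1  2  2  3  3  4  4  0  0  1  1  2  2  3  3  4  4  0  0
G(n+10) = G(n) holds for n = 0,…,7 (a full window of length max(S) = 8), so the sequence is purely periodic with period 10.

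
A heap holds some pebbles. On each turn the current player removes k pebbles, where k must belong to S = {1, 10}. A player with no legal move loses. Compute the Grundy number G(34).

1

G(0) = 0
G(1) = mex{0} = 1
G(2) = mex{1} = 0
G(3) = mex{0} = 1
G(4) = mex{1} = 0
G(5) = mex{0} = 1
G(6) = mex{1} = 0
G(7) = mex{0} = 1
G(8) = mex{1} = 0
G(9) = mex{0} = 1
G(10) = mex{1,0} = 2
G(11) = mex{2,1} = 0
G(12) = mex{0,0} = 1
G(13) = mex{1,1} = 0
G(14) = mex{0,0} = 1
G(15) = mex{1,1} = 0
G(16) = mex{0,0} = 1
G(17) = mex{1,1} = 0
G(18) = mex{0,0} = 1
G(19) = mex{1,1} = 0
G(20) = mex{0,2} = 1
G(21) = mex{1,0} = 2
G(22) = mex{2,1} = 0
G(23) = mex{0,0} = 1
G(24) = mex{1,1} = 0
G(25) = mex{0,0} = 1
G(26) = mex{1,1} = 0
G(27) = mex{0,0} = 1
G(28) = mex{1,1} = 0
G(29) = mex{0,0} = 1
G(30) = mex{1,1} = 0
G(31) = mex{0,2} = 1
G(32) = mex{1,0} = 2
G(33) = mex{2,1} = 0
G(34) = mex{0,0} = 1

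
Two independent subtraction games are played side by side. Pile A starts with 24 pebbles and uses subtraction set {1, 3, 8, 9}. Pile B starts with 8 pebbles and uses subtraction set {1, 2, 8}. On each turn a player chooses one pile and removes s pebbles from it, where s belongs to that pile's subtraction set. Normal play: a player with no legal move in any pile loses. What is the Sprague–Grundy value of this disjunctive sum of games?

Pile A, S = {1, 3, 8, 9}:
G(0) = 0
G(1) = mex{0} = 1
G(2) = mex{1} = 0
G(3) = mex{0,0} = 1
G(4) = mex{1,1} = 0
G(5) = mex{0,0} = 1
G(6) = mex{1,1} = 0
G(7) = mex{0,0} = 1
G(8) = mex{1,1,0} = 2
G(9) = mex{2,0,1,0} = 3
G(10) = mex{3,1,0,1} = 2
G(11) = mex{2,2,1,0} = 3
G(12) = mex{3,3,0,1} = 2
G(13) = mex{2,2,1,0} = 3
G(14) = mex{3,3,0,1} = 2
G(15) = mex{2,2,1,0} = 3
G(16) = mex{3,3,2,1} = 0
G(17) = mex{0,2,3,2} = 1
G(18) = mex{1,3,2,3} = 0
G(19) = mex{0,0,3,2} = 1
G(20) = mex{1,1,2,3} = 0
G(21) = mex{0,0,3,2} = 1
G(22) = mex{1,1,2,3} = 0
G(23) = mex{0,0,3,2} = 1
G(24) = mex{1,1,0,3} = 2
G_A(24) = 2.
Pile B, S = {1, 2, 8}:
G(0) = 0
G(1) = mex{0} = 1
G(2) = mex{1,0} = 2
G(3) = mex{2,1} = 0
G(4) = mex{0,2} = 1
G(5) = mex{1,0} = 2
G(6) = mex{2,1} = 0
G(7) = mex{0,2} = 1
G(8) = mex{1,0,0} = 2
G_B(8) = 2.
Combined Grundy value = 2 ⊕ 2 = 0.

0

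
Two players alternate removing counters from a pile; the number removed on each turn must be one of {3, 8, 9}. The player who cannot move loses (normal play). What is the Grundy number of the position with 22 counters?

n :  0  1  2  3  4  5  6  7  8  9 10 11 12 13 14 15 16 17 18 19 20 21 22
G :  0  0  0  1  1  1  0  0  2  1  1  3  0  0  2  1  1  0  0  0  1  1  1

1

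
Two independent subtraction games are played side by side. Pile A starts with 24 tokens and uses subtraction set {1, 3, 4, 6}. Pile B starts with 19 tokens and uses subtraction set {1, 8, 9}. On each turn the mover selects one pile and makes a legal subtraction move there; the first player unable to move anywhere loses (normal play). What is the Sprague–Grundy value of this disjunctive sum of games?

0

Pile A, S = {1, 3, 4, 6}:
n :  0  1  2  3  4  5  6  7  8  9 10 11 12 13 14 15 16 17 18 19 20 21 22 23 24
G :  0  1  0  1  2  3  2  0  1  0  1  2  3  2  0  1  0  1  2  3  2  0  1  0  1
G_A(24) = 1.
Pile B, S = {1, 8, 9}:
n :  0  1  2  3  4  5  6  7  8  9 10 11 12 13 14 15 16 17 18 19
G :  0  1  0  1  0  1  0  1  2  3  2  3  2  3  2  3  0  1  0  1
G_B(19) = 1.
Combined Grundy value = 1 ⊕ 1 = 0.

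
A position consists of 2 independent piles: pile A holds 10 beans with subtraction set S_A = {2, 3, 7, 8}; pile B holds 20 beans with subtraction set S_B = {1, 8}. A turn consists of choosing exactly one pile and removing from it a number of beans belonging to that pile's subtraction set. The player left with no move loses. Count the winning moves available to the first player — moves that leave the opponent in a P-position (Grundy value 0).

Pile A, S = {2, 3, 7, 8}:
G(0) = 0
G(1) = mex{} = 0
G(2) = mex{0} = 1
G(3) = mex{0,0} = 1
G(4) = mex{1,0} = 2
G(5) = mex{1,1} = 0
G(6) = mex{2,1} = 0
G(7) = mex{0,2,0} = 1
G(8) = mex{0,0,0,0} = 1
G(9) = mex{1,0,1,0} = 2
G(10) = mex{1,1,1,1} = 0
G_A(10) = 0.
Pile B, S = {1, 8}:
n :  0  1  2  3  4  5  6  7  8  9 10 11 12 13 14 15 16 17 18 19 20
G :  0  1  0  1  0  1  0  1  2  0  1  0  1  0  1  0  1  2  0  1  0
G_B(20) = 0.
Combined Grundy value = 0 ⊕ 0 = 0.
A winning move leaves total XOR = 0, i.e. changes one component's Grundy value g to g ⊕ X where X is the current total.
Pile A: target g' = 0⊕0 = 0, but every legal move changes the Grundy value (mex property), so 0 moves.
Pile B: target g' = 0⊕0 = 0, but every legal move changes the Grundy value (mex property), so 0 moves.

0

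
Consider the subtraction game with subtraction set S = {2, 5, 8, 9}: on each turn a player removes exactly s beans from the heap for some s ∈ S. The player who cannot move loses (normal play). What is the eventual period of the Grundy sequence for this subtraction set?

17

G(0) = 0
G(1) = mex{} = 0
G(2) = mex{0} = 1
G(3) = mex{0} = 1
G(4) = mex{1} = 0
G(5) = mex{1,0} = 2
G(6) = mex{0,0} = 1
G(7) = mex{2,1} = 0
G(8) = mex{1,1,0} = 2
G(9) = mex{0,0,0,0} = 1
G(10) = mex{2,2,1,0} = 3
G(11) = mex{1,1,1,1} = 0
G(12) = mex{3,0,0,1} = 2
G(13) = mex{0,2,2,0} = 1
G(14) = mex{2,1,1,2} = 0
G(15) = mex{1,3,0,1} = 2
G(16) = mex{0,0,2,0} = 1
G(17) = mex{2,2,1,2} = 0
G(18) = mex{1,1,3,1} = 0
G(19) = mex{0,0,0,3} = 1
G(20) = mex{0,2,2,0} = 1
G(21) = mex{1,1,1,2} = 0
G(22) = mex{1,0,0,1} = 2
G(23) = mex{0,0,2,0} = 1
G(24) = mex{2,1,1,2} = 0
G(25) = mex{1,1,0,1} = 2
G(26) = mex{0,0,0,0} = 1
G(27) = mex{2,2,1,0} = 3
G(28) = mex{1,1,1,1} = 0
G(29) = mex{3,0,0,1} = 2
G(30) = mex{0,2,2,0} = 1
G(31) = mex{2,1,1,2} = 0
G(32) = mex{1,3,0,1} = 2
G(33) = mex{0,0,2,0} = 1
G(34) = mex{2,2,1,2} = 0
G(35) = mex{1,1,3,1} = 0
G(n+17) = G(n) holds for n = 0,…,8 (a full window of length max(S) = 9), so the sequence is purely periodic with period 17.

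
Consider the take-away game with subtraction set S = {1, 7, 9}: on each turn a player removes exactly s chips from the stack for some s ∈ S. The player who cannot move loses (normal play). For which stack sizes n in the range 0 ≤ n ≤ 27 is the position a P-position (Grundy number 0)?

n :  0  1  2  3  4  5  6  7  8  9 10 11 12 13 14 15 16 17 18 19 20 21 22 23 24 25 26 27
G :  0  1  0  1  0  1  0  1  0  1  0  1  0  1  0  1  0  1  0  1  0  1  0  1  0  1  0  1
P-positions are exactly the n with G(n) = 0.

0, 2, 4, 6, 8, 10, 12, 14, 16, 18, 20, 22, 24, 26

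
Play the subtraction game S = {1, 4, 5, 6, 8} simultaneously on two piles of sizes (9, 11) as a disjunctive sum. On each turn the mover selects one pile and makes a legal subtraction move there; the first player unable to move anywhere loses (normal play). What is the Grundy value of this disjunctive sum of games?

All piles use S = {1, 4, 5, 6, 8}:
n :  0  1  2  3  4  5  6  7  8  9 10 11
G :  0  1  0  1  2  3  2  3  4  0  1  0
Pile A: G(9) = 0.
Pile B: G(11) = 0.
Combined Grundy value = 0 ⊕ 0 = 0.

0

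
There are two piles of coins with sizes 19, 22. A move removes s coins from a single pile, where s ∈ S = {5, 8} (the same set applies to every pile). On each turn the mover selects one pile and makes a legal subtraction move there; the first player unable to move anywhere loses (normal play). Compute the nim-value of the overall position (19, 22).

All piles use S = {5, 8}:
G(0) = 0
G(1) = mex{} = 0
G(2) = mex{} = 0
G(3) = mex{} = 0
G(4) = mex{} = 0
G(5) = mex{0} = 1
G(6) = mex{0} = 1
G(7) = mex{0} = 1
G(8) = mex{0,0} = 1
G(9) = mex{0,0} = 1
G(10) = mex{1,0} = 2
G(11) = mex{1,0} = 2
G(12) = mex{1,0} = 2
G(13) = mex{1,1} = 0
G(14) = mex{1,1} = 0
G(15) = mex{2,1} = 0
G(16) = mex{2,1} = 0
G(17) = mex{2,1} = 0
G(18) = mex{0,2} = 1
G(19) = mex{0,2} = 1
G(20) = mex{0,2} = 1
G(21) = mex{0,0} = 1
G(22) = mex{0,0} = 1
Pile A: G(19) = 1.
Pile B: G(22) = 1.
Combined Grundy value = 1 ⊕ 1 = 0.

0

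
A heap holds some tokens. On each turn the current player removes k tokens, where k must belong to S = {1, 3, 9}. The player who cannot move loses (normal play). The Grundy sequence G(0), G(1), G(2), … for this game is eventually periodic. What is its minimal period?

2

n :  0  1  2  3  4  5  6  7  8  9 10 11 12 13 14
G :  0  1  0  1  0  1  0  1  0  1  0  1  0  1  0
G(n+2) = G(n) holds for n = 0,…,8 (a full window of length max(S) = 9), so the sequence is purely periodic with period 2.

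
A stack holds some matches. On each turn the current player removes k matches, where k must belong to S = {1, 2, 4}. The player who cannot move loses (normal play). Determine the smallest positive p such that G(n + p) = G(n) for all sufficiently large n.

3

G(0) = 0
G(1) = mex{0} = 1
G(2) = mex{1,0} = 2
G(3) = mex{2,1} = 0
G(4) = mex{0,2,0} = 1
G(5) = mex{1,0,1} = 2
G(6) = mex{2,1,2} = 0
G(7) = mex{0,2,0} = 1
G(8) = mex{1,0,1} = 2
G(9) = mex{2,1,2} = 0
G(10) = mex{0,2,0} = 1
G(11) = mex{1,0,1} = 2
G(12) = mex{2,1,2} = 0
G(13) = mex{0,2,0} = 1
G(14) = mex{1,0,1} = 2
G(n+3) = G(n) holds for n = 0,…,3 (a full window of length max(S) = 4), so the sequence is purely periodic with period 3.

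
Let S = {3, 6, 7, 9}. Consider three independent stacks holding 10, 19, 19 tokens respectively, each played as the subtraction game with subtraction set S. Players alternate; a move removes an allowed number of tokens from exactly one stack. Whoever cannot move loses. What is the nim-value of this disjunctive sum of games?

3

All stacks use S = {3, 6, 7, 9}:
n :  0  1  2  3  4  5  6  7  8  9 10 11 12 13 14 15 16 17 18 19
G :  0  0  0  1  1  1  2  2  2  3  3  3  0  0  0  1  1  1  2  2
Stack A: G(10) = 3.
Stack B: G(19) = 2.
Stack C: G(19) = 2.
Combined Grundy value = 3 ⊕ 2 ⊕ 2 = 3.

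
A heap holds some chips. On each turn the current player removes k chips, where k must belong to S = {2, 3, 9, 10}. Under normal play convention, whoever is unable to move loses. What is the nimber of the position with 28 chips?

2

n :  0  1  2  3  4  5  6  7  8  9 10 11 12 13 14 15 16 17 18 19 20 21 22 23 24 25 26 27 28
G :  0  0  1  1  2  0  0  1  1  2  2  3  0  0  1  1  2  0  0  1  1  2  2  3  0  0  1  1  2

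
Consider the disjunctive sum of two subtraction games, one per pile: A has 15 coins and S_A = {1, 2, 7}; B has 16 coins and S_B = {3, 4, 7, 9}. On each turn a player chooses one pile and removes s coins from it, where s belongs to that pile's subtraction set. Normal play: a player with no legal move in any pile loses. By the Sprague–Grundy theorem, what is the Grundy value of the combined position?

Pile A, S = {1, 2, 7}:
G(0) = 0
G(1) = mex{0} = 1
G(2) = mex{1,0} = 2
G(3) = mex{2,1} = 0
G(4) = mex{0,2} = 1
G(5) = mex{1,0} = 2
G(6) = mex{2,1} = 0
G(7) = mex{0,2,0} = 1
G(8) = mex{1,0,1} = 2
G(9) = mex{2,1,2} = 0
G(10) = mex{0,2,0} = 1
G(11) = mex{1,0,1} = 2
G(12) = mex{2,1,2} = 0
G(13) = mex{0,2,0} = 1
G(14) = mex{1,0,1} = 2
G(15) = mex{2,1,2} = 0
G_A(15) = 0.
Pile B, S = {3, 4, 7, 9}:
n :  0  1  2  3  4  5  6  7  8  9 10 11 12 13 14 15 16
G :  0  0  0  1  1  1  2  2  2  3  3  3  0  0  0  1  1
G_B(16) = 1.
Combined Grundy value = 0 ⊕ 1 = 1.

1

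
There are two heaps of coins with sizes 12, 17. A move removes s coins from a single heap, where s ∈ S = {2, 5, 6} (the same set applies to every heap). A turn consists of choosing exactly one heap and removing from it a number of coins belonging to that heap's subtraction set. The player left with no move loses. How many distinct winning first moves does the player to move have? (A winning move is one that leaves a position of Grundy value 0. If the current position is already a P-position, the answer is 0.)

All heaps use S = {2, 5, 6}:
n :  0  1  2  3  4  5  6  7  8  9 10 11 12 13 14 15 16 17
G :  0  0  1  1  0  2  1  3  0  2  1  0  0  1  1  0  2  1
Heap A: G(12) = 0.
Heap B: G(17) = 1.
Combined Grundy value = 0 ⊕ 1 = 1.
A winning move leaves total XOR = 0, i.e. changes one component's Grundy value g to g ⊕ X where X is the current total.
Heap A: need g' = 0⊕1 = 1. Options: 12−2→G=1, 12−5→G=3, 12−6→G=1. Hits: 2.
Heap B: need g' = 1⊕1 = 0. Options: 17−2→G=0, 17−5→G=0, 17−6→G=0. Hits: 3.

5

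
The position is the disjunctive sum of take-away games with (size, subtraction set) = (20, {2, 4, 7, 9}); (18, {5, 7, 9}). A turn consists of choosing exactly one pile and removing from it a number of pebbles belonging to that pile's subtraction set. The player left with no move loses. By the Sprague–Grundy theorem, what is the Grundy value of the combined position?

4

Pile A, S = {2, 4, 7, 9}:
n :  0  1  2  3  4  5  6  7  8  9 10 11 12 13 14 15 16 17 18 19 20
G :  0  0  1  1  2  2  0  3  1  4  2  0  0  1  1  2  2  0  3  1  4
G_A(20) = 4.
Pile B, S = {5, 7, 9}:
G(0) = 0
G(1) = mex{} = 0
G(2) = mex{} = 0
G(3) = mex{} = 0
G(4) = mex{} = 0
G(5) = mex{0} = 1
G(6) = mex{0} = 1
G(7) = mex{0,0} = 1
G(8) = mex{0,0} = 1
G(9) = mex{0,0,0} = 1
G(10) = mex{1,0,0} = 2
G(11) = mex{1,0,0} = 2
G(12) = mex{1,1,0} = 2
G(13) = mex{1,1,0} = 2
G(14) = mex{1,1,1} = 0
G(15) = mex{2,1,1} = 0
G(16) = mex{2,1,1} = 0
G(17) = mex{2,2,1} = 0
G(18) = mex{2,2,1} = 0
G_B(18) = 0.
Combined Grundy value = 4 ⊕ 0 = 4.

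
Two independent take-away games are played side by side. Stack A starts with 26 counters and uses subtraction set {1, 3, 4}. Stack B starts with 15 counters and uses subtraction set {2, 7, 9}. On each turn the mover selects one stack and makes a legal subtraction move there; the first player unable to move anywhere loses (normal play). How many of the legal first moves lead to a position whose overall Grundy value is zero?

1

Stack A, S = {1, 3, 4}:
G(0) = 0
G(1) = mex{0} = 1
G(2) = mex{1} = 0
G(3) = mex{0,0} = 1
G(4) = mex{1,1,0} = 2
G(5) = mex{2,0,1} = 3
G(6) = mex{3,1,0} = 2
G(7) = mex{2,2,1} = 0
G(8) = mex{0,3,2} = 1
G(9) = mex{1,2,3} = 0
G(10) = mex{0,0,2} = 1
G(11) = mex{1,1,0} = 2
G(12) = mex{2,0,1} = 3
G(13) = mex{3,1,0} = 2
G(14) = mex{2,2,1} = 0
G(15) = mex{0,3,2} = 1
G(16) = mex{1,2,3} = 0
G(17) = mex{0,0,2} = 1
G(18) = mex{1,1,0} = 2
G(19) = mex{2,0,1} = 3
G(20) = mex{3,1,0} = 2
G(21) = mex{2,2,1} = 0
G(22) = mex{0,3,2} = 1
G(23) = mex{1,2,3} = 0
G(24) = mex{0,0,2} = 1
G(25) = mex{1,1,0} = 2
G(26) = mex{2,0,1} = 3
G_A(26) = 3.
Stack B, S = {2, 7, 9}:
G(0) = 0
G(1) = mex{} = 0
G(2) = mex{0} = 1
G(3) = mex{0} = 1
G(4) = mex{1} = 0
G(5) = mex{1} = 0
G(6) = mex{0} = 1
G(7) = mex{0,0} = 1
G(8) = mex{1,0} = 2
G(9) = mex{1,1,0} = 2
G(10) = mex{2,1,0} = 3
G(11) = mex{2,0,1} = 3
G(12) = mex{3,0,1} = 2
G(13) = mex{3,1,0} = 2
G(14) = mex{2,1,0} = 3
G(15) = mex{2,2,1} = 0
G_B(15) = 0.
Combined Grundy value = 3 ⊕ 0 = 3.
A winning move leaves total XOR = 0, i.e. changes one component's Grundy value g to g ⊕ X where X is the current total.
Stack A: need g' = 3⊕3 = 0. Options: 26−1→G=2, 26−3→G=0, 26−4→G=1. Hits: 1.
Stack B: need g' = 0⊕3 = 3. Options: 15−2→G=2, 15−7→G=2, 15−9→G=1. Hits: 0.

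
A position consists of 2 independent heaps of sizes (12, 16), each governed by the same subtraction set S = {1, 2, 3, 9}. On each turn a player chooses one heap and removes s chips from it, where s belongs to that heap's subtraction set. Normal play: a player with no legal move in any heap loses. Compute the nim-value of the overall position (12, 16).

0

All heaps use S = {1, 2, 3, 9}:
G(0) = 0
G(1) = mex{0} = 1
G(2) = mex{1,0} = 2
G(3) = mex{2,1,0} = 3
G(4) = mex{3,2,1} = 0
G(5) = mex{0,3,2} = 1
G(6) = mex{1,0,3} = 2
G(7) = mex{2,1,0} = 3
G(8) = mex{3,2,1} = 0
G(9) = mex{0,3,2,0} = 1
G(10) = mex{1,0,3,1} = 2
G(11) = mex{2,1,0,2} = 3
G(12) = mex{3,2,1,3} = 0
G(13) = mex{0,3,2,0} = 1
G(14) = mex{1,0,3,1} = 2
G(15) = mex{2,1,0,2} = 3
G(16) = mex{3,2,1,3} = 0
Heap A: G(12) = 0.
Heap B: G(16) = 0.
Combined Grundy value = 0 ⊕ 0 = 0.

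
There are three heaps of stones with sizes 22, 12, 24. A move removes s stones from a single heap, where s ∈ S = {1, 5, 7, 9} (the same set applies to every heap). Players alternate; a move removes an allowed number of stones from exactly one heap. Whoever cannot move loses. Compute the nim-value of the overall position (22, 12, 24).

0

All heaps use S = {1, 5, 7, 9}:
G(0) = 0
G(1) = mex{0} = 1
G(2) = mex{1} = 0
G(3) = mex{0} = 1
G(4) = mex{1} = 0
G(5) = mex{0,0} = 1
G(6) = mex{1,1} = 0
G(7) = mex{0,0,0} = 1
G(8) = mex{1,1,1} = 0
G(9) = mex{0,0,0,0} = 1
G(10) = mex{1,1,1,1} = 0
G(11) = mex{0,0,0,0} = 1
G(12) = mex{1,1,1,1} = 0
G(13) = mex{0,0,0,0} = 1
G(14) = mex{1,1,1,1} = 0
G(15) = mex{0,0,0,0} = 1
G(16) = mex{1,1,1,1} = 0
G(17) = mex{0,0,0,0} = 1
G(18) = mex{1,1,1,1} = 0
G(19) = mex{0,0,0,0} = 1
G(20) = mex{1,1,1,1} = 0
G(21) = mex{0,0,0,0} = 1
G(22) = mex{1,1,1,1} = 0
G(23) = mex{0,0,0,0} = 1
G(24) = mex{1,1,1,1} = 0
Heap A: G(22) = 0.
Heap B: G(12) = 0.
Heap C: G(24) = 0.
Combined Grundy value = 0 ⊕ 0 ⊕ 0 = 0.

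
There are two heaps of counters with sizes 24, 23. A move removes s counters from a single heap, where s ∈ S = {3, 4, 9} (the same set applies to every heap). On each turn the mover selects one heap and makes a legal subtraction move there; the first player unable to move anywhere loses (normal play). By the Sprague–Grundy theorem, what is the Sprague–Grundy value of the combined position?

0

All heaps use S = {3, 4, 9}:
G(0) = 0
G(1) = mex{} = 0
G(2) = mex{} = 0
G(3) = mex{0} = 1
G(4) = mex{0,0} = 1
G(5) = mex{0,0} = 1
G(6) = mex{1,0} = 2
G(7) = mex{1,1} = 0
G(8) = mex{1,1} = 0
G(9) = mex{2,1,0} = 3
G(10) = mex{0,2,0} = 1
G(11) = mex{0,0,0} = 1
G(12) = mex{3,0,1} = 2
G(13) = mex{1,3,1} = 0
G(14) = mex{1,1,1} = 0
G(15) = mex{2,1,2} = 0
G(16) = mex{0,2,0} = 1
G(17) = mex{0,0,0} = 1
G(18) = mex{0,0,3} = 1
G(19) = mex{1,0,1} = 2
G(20) = mex{1,1,1} = 0
G(21) = mex{1,1,2} = 0
G(22) = mex{2,1,0} = 3
G(23) = mex{0,2,0} = 1
G(24) = mex{0,0,0} = 1
Heap A: G(24) = 1.
Heap B: G(23) = 1.
Combined Grundy value = 1 ⊕ 1 = 0.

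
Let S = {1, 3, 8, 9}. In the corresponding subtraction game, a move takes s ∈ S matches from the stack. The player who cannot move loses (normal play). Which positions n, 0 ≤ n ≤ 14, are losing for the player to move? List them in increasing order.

0, 2, 4, 6

n :  0  1  2  3  4  5  6  7  8  9 10 11 12 13 14
G :  0  1  0  1  0  1  0  1  2  3  2  3  2  3  2
P-positions are exactly the n with G(n) = 0.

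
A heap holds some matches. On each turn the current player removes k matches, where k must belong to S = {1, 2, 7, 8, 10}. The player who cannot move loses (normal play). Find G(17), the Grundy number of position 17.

n :  0  1  2  3  4  5  6  7  8  9 10 11 12 13 14 15 16 17
G :  0  1  2  0  1  2  0  1  2  0  1  2  0  1  2  0  1  2

2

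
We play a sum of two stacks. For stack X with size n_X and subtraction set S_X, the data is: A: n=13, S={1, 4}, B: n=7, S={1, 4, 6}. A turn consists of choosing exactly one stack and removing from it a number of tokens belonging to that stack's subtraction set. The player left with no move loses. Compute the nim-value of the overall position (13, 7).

1

Stack A, S = {1, 4}:
n :  0  1  2  3  4  5  6  7  8  9 10 11 12 13
G :  0  1  0  1  2  0  1  0  1  2  0  1  0  1
G_A(13) = 1.
Stack B, S = {1, 4, 6}:
n : 0 1 2 3 4 5 6 7
G : 0 1 0 1 2 0 1 0
G_B(7) = 0.
Combined Grundy value = 1 ⊕ 0 = 1.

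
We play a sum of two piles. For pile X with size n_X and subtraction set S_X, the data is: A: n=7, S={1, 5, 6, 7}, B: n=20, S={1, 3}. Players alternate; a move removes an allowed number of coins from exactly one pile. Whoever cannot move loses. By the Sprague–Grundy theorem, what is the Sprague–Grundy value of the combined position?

Pile A, S = {1, 5, 6, 7}:
n : 0 1 2 3 4 5 6 7
G : 0 1 0 1 0 1 2 3
G_A(7) = 3.
Pile B, S = {1, 3}:
G(0) = 0
G(1) = mex{0} = 1
G(2) = mex{1} = 0
G(3) = mex{0,0} = 1
G(4) = mex{1,1} = 0
G(5) = mex{0,0} = 1
G(6) = mex{1,1} = 0
G(7) = mex{0,0} = 1
G(8) = mex{1,1} = 0
G(9) = mex{0,0} = 1
G(10) = mex{1,1} = 0
G(11) = mex{0,0} = 1
G(12) = mex{1,1} = 0
G(13) = mex{0,0} = 1
G(14) = mex{1,1} = 0
G(15) = mex{0,0} = 1
G(16) = mex{1,1} = 0
G(17) = mex{0,0} = 1
G(18) = mex{1,1} = 0
G(19) = mex{0,0} = 1
G(20) = mex{1,1} = 0
G_B(20) = 0.
Combined Grundy value = 3 ⊕ 0 = 3.

3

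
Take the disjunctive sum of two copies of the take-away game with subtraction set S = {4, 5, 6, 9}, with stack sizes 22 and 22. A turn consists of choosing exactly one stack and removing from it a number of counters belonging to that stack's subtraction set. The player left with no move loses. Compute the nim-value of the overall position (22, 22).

0

All stacks use S = {4, 5, 6, 9}:
n :  0  1  2  3  4  5  6  7  8  9 10 11 12 13 14 15 16 17 18 19 20 21 22
G :  0  0  0  0  1  1  1  1  2  2  2  2  3  0  0  0  0  1  1  1  1  2  2
Stack A: G(22) = 2.
Stack B: G(22) = 2.
Combined Grundy value = 2 ⊕ 2 = 0.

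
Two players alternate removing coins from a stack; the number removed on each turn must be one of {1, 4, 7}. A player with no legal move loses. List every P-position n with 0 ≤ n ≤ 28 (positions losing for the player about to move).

n :  0  1  2  3  4  5  6  7  8  9 10 11 12 13 14 15 16 17 18 19 20 21 22 23 24 25 26 27 28
G :  0  1  0  1  2  0  1  2  0  1  0  1  2  0  1  2  0  1  0  1  2  0  1  2  0  1  0  1  2
P-positions are exactly the n with G(n) = 0.

0, 2, 5, 8, 10, 13, 16, 18, 21, 24, 26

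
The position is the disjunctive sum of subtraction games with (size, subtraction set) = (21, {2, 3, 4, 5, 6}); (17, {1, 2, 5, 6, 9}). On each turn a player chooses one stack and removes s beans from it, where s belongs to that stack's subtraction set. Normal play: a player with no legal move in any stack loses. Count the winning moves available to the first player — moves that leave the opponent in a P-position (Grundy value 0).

4

Stack A, S = {2, 3, 4, 5, 6}:
G(0) = 0
G(1) = mex{} = 0
G(2) = mex{0} = 1
G(3) = mex{0,0} = 1
G(4) = mex{1,0,0} = 2
G(5) = mex{1,1,0,0} = 2
G(6) = mex{2,1,1,0,0} = 3
G(7) = mex{2,2,1,1,0} = 3
G(8) = mex{3,2,2,1,1} = 0
G(9) = mex{3,3,2,2,1} = 0
G(10) = mex{0,3,3,2,2} = 1
G(11) = mex{0,0,3,3,2} = 1
G(12) = mex{1,0,0,3,3} = 2
G(13) = mex{1,1,0,0,3} = 2
G(14) = mex{2,1,1,0,0} = 3
G(15) = mex{2,2,1,1,0} = 3
G(16) = mex{3,2,2,1,1} = 0
G(17) = mex{3,3,2,2,1} = 0
G(18) = mex{0,3,3,2,2} = 1
G(19) = mex{0,0,3,3,2} = 1
G(20) = mex{1,0,0,3,3} = 2
G(21) = mex{1,1,0,0,3} = 2
G_A(21) = 2.
Stack B, S = {1, 2, 5, 6, 9}:
G(0) = 0
G(1) = mex{0} = 1
G(2) = mex{1,0} = 2
G(3) = mex{2,1} = 0
G(4) = mex{0,2} = 1
G(5) = mex{1,0,0} = 2
G(6) = mex{2,1,1,0} = 3
G(7) = mex{3,2,2,1} = 0
G(8) = mex{0,3,0,2} = 1
G(9) = mex{1,0,1,0,0} = 2
G(10) = mex{2,1,2,1,1} = 0
G(11) = mex{0,2,3,2,2} = 1
G(12) = mex{1,0,0,3,0} = 2
G(13) = mex{2,1,1,0,1} = 3
G(14) = mex{3,2,2,1,2} = 0
G(15) = mex{0,3,0,2,3} = 1
G(16) = mex{1,0,1,0,0} = 2
G(17) = mex{2,1,2,1,1} = 0
G_B(17) = 0.
Combined Grundy value = 2 ⊕ 0 = 2.
A winning move leaves total XOR = 0, i.e. changes one component's Grundy value g to g ⊕ X where X is the current total.
Stack A: need g' = 2⊕2 = 0. Options: 21−2→G=1, 21−3→G=1, 21−4→G=0, 21−5→G=0, 21−6→G=3. Hits: 2.
Stack B: need g' = 0⊕2 = 2. Options: 17−1→G=2, 17−2→G=1, 17−5→G=2, 17−6→G=1, 17−9→G=1. Hits: 2.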